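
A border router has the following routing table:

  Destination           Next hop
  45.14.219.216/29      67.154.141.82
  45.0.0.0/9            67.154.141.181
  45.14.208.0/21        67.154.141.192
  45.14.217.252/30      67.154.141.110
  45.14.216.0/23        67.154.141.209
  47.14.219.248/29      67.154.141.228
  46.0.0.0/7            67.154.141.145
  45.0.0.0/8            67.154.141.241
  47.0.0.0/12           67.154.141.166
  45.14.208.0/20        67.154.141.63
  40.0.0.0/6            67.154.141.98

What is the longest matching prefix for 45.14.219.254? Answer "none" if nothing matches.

45.14.208.0/20

Entries matching 45.14.219.254:
  45.0.0.0/8 (45.0.0.0 - 45.255.255.255)
  45.0.0.0/9 (45.0.0.0 - 45.127.255.255)
  45.14.208.0/20 (45.14.208.0 - 45.14.223.255)
Most specific is 45.14.208.0/20.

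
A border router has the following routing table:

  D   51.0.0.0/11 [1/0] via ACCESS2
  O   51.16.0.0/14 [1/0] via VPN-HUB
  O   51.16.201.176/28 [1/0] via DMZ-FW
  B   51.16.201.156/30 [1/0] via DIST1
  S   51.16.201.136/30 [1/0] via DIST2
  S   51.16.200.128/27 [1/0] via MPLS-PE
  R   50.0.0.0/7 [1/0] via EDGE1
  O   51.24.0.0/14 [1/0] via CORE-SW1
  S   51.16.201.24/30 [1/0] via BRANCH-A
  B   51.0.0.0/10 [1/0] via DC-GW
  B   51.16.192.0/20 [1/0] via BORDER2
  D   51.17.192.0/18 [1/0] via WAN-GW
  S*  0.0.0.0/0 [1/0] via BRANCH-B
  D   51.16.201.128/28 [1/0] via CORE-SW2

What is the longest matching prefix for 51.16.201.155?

Entries matching 51.16.201.155:
  0.0.0.0/0 (default, matches everything)
  50.0.0.0/7 (50.0.0.0 - 51.255.255.255)
  51.0.0.0/10 (51.0.0.0 - 51.63.255.255)
  51.0.0.0/11 (51.0.0.0 - 51.31.255.255)
  51.16.0.0/14 (51.16.0.0 - 51.19.255.255)
  51.16.192.0/20 (51.16.192.0 - 51.16.207.255)
Most specific is 51.16.192.0/20.

51.16.192.0/20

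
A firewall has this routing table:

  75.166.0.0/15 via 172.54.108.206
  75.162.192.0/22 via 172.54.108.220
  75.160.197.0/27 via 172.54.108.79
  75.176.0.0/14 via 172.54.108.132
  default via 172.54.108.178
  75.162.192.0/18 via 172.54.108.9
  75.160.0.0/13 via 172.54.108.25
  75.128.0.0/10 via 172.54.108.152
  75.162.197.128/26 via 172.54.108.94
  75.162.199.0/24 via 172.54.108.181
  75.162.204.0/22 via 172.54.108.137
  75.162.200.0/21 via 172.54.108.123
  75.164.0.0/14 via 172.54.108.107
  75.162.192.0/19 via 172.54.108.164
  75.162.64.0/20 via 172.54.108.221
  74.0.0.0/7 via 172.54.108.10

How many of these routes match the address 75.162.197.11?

6

Prefixes containing 75.162.197.11:
  0.0.0.0/0 (default, matches everything)
  74.0.0.0/7 (74.0.0.0 - 75.255.255.255)
  75.128.0.0/10 (75.128.0.0 - 75.191.255.255)
  75.160.0.0/13 (75.160.0.0 - 75.167.255.255)
  75.162.192.0/18 (75.162.192.0 - 75.162.255.255)
  75.162.192.0/19 (75.162.192.0 - 75.162.223.255)
Total matching entries: 6.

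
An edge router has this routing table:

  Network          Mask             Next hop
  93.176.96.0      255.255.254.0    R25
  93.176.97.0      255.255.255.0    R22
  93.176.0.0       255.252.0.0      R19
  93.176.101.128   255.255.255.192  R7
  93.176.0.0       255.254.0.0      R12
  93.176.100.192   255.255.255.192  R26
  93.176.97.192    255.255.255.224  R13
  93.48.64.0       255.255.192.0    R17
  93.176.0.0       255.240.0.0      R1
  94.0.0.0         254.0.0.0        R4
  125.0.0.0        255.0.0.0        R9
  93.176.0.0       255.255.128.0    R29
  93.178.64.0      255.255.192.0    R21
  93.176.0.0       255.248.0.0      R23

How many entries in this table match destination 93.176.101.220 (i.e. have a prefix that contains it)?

Prefixes containing 93.176.101.220:
  93.176.0.0/12 (93.176.0.0 - 93.191.255.255)
  93.176.0.0/13 (93.176.0.0 - 93.183.255.255)
  93.176.0.0/14 (93.176.0.0 - 93.179.255.255)
  93.176.0.0/15 (93.176.0.0 - 93.177.255.255)
  93.176.0.0/17 (93.176.0.0 - 93.176.127.255)
Total matching entries: 5.

5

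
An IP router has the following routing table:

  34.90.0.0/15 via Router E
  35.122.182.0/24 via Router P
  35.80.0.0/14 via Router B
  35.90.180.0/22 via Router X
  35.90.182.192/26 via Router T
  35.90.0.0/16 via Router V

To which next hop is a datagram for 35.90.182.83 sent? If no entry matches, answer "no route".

Routes whose prefix contains 35.90.182.83:
  35.90.0.0/16 (35.90.0.0 - 35.90.255.255) -> Router V
  35.90.180.0/22 (35.90.180.0 - 35.90.183.255) -> Router X
More-specific entries that do NOT match:
  35.90.182.192/26 (35.90.182.192 - 35.90.182.255) does not contain 35.90.182.83
  35.122.182.0/24 (35.122.182.0 - 35.122.182.255) does not contain 35.90.182.83
Longest matching prefix is /22 -> next hop Router X.

Router X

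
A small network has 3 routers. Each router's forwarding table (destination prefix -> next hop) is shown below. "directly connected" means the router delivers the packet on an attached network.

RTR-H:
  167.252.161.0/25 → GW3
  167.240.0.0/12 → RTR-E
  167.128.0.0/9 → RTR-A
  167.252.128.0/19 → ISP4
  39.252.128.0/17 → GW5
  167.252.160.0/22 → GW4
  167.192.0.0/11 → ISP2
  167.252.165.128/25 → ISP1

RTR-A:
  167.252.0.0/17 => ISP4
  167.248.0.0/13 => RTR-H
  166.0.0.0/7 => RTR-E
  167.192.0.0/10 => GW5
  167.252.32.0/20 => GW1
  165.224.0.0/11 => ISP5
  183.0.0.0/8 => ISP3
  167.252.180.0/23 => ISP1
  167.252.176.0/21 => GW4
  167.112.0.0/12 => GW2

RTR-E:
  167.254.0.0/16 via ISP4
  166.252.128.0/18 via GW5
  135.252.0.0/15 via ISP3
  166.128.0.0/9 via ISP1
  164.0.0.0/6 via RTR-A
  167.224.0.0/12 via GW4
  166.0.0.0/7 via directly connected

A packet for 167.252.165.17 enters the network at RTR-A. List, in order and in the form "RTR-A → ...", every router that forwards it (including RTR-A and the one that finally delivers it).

At RTR-A: longest match for 167.252.165.17 is 167.248.0.0/13 -> RTR-H
At RTR-H: longest match for 167.252.165.17 is 167.240.0.0/12 -> RTR-E
At RTR-E: longest match for 167.252.165.17 is 166.0.0.0/7 -> directly connected

RTR-A → RTR-H → RTR-E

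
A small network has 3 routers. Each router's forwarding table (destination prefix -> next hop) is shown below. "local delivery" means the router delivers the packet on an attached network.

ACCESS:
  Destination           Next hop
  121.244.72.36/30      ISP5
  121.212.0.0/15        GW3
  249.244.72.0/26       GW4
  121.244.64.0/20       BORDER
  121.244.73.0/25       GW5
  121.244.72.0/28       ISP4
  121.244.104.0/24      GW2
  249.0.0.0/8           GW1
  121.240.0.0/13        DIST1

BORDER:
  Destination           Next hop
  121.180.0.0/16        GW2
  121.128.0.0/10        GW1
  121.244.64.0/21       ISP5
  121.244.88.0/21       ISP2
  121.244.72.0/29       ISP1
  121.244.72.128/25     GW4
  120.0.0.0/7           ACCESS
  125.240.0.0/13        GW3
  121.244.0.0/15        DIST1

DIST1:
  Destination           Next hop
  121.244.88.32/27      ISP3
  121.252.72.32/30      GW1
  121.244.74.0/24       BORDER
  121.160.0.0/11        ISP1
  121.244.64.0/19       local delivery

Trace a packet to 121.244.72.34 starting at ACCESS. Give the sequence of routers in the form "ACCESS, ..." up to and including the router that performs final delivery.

ACCESS, BORDER, DIST1

At ACCESS: longest match for 121.244.72.34 is 121.244.64.0/20 -> BORDER
At BORDER: longest match for 121.244.72.34 is 121.244.0.0/15 -> DIST1
At DIST1: longest match for 121.244.72.34 is 121.244.64.0/19 -> local delivery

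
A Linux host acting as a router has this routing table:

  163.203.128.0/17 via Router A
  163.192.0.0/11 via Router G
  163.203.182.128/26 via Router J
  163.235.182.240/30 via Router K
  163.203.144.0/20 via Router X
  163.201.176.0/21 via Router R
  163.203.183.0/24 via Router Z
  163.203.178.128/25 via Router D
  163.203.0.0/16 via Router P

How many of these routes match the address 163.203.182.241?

3

Prefixes containing 163.203.182.241:
  163.192.0.0/11 (163.192.0.0 - 163.223.255.255)
  163.203.0.0/16 (163.203.0.0 - 163.203.255.255)
  163.203.128.0/17 (163.203.128.0 - 163.203.255.255)
Total matching entries: 3.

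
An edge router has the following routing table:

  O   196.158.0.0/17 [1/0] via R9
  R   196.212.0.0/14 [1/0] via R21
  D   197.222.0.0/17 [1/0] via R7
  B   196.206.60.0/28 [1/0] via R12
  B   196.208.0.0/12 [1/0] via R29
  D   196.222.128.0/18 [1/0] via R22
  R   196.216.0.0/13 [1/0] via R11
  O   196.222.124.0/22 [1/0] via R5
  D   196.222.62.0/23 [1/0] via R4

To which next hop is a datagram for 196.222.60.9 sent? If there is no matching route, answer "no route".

Routes whose prefix contains 196.222.60.9:
  196.208.0.0/12 (196.208.0.0 - 196.223.255.255) -> R29
  196.216.0.0/13 (196.216.0.0 - 196.223.255.255) -> R11
More-specific entries that do NOT match:
  196.206.60.0/28 (196.206.60.0 - 196.206.60.15) does not contain 196.222.60.9
  196.222.62.0/23 (196.222.62.0 - 196.222.63.255) does not contain 196.222.60.9
  196.222.124.0/22 (196.222.124.0 - 196.222.127.255) does not contain 196.222.60.9
  196.222.128.0/18 (196.222.128.0 - 196.222.191.255) does not contain 196.222.60.9
  196.158.0.0/17 (196.158.0.0 - 196.158.127.255) does not contain 196.222.60.9
  197.222.0.0/17 (197.222.0.0 - 197.222.127.255) does not contain 196.222.60.9
  196.212.0.0/14 (196.212.0.0 - 196.215.255.255) does not contain 196.222.60.9
Longest matching prefix is /13 -> next hop R11.

R11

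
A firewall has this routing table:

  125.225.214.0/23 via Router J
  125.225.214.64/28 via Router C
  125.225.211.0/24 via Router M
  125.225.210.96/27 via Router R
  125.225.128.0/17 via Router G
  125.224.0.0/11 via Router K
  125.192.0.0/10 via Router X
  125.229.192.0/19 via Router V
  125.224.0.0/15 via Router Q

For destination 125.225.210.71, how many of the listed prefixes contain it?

Prefixes containing 125.225.210.71:
  125.192.0.0/10 (125.192.0.0 - 125.255.255.255)
  125.224.0.0/11 (125.224.0.0 - 125.255.255.255)
  125.224.0.0/15 (125.224.0.0 - 125.225.255.255)
  125.225.128.0/17 (125.225.128.0 - 125.225.255.255)
Total matching entries: 4.

4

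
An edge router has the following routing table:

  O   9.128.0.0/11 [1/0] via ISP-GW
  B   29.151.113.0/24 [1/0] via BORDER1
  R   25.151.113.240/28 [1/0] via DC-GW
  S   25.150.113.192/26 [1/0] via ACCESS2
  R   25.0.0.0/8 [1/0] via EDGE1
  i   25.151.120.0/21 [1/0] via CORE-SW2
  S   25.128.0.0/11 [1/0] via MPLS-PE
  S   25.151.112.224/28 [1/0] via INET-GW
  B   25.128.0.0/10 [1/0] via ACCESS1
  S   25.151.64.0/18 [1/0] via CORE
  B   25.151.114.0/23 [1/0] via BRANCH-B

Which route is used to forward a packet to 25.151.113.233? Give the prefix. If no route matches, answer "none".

25.151.64.0/18

Entries matching 25.151.113.233:
  25.0.0.0/8 (25.0.0.0 - 25.255.255.255)
  25.128.0.0/10 (25.128.0.0 - 25.191.255.255)
  25.128.0.0/11 (25.128.0.0 - 25.159.255.255)
  25.151.64.0/18 (25.151.64.0 - 25.151.127.255)
Most specific is 25.151.64.0/18.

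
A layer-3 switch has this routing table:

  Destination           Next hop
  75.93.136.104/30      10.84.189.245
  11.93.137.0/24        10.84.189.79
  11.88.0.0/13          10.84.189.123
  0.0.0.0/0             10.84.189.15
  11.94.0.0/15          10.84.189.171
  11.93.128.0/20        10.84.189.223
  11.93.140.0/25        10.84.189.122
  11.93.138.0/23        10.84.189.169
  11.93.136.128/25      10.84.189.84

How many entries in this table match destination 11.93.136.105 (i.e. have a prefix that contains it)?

3

Prefixes containing 11.93.136.105:
  0.0.0.0/0 (default, matches everything)
  11.88.0.0/13 (11.88.0.0 - 11.95.255.255)
  11.93.128.0/20 (11.93.128.0 - 11.93.143.255)
Total matching entries: 3.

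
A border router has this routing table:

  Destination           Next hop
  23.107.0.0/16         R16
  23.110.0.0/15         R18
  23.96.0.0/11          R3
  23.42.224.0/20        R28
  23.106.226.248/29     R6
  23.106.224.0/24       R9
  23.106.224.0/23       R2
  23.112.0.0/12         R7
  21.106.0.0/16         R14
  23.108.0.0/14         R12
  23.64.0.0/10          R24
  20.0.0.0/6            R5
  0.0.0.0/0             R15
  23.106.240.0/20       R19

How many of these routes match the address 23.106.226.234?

4

Prefixes containing 23.106.226.234:
  0.0.0.0/0 (default, matches everything)
  20.0.0.0/6 (20.0.0.0 - 23.255.255.255)
  23.64.0.0/10 (23.64.0.0 - 23.127.255.255)
  23.96.0.0/11 (23.96.0.0 - 23.127.255.255)
Total matching entries: 4.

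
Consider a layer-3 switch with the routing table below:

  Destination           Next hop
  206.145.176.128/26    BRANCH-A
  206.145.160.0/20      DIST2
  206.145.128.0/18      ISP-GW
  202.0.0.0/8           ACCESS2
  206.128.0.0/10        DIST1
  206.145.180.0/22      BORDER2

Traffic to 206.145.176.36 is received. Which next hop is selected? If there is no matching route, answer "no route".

Routes whose prefix contains 206.145.176.36:
  206.128.0.0/10 (206.128.0.0 - 206.191.255.255) -> DIST1
  206.145.128.0/18 (206.145.128.0 - 206.145.191.255) -> ISP-GW
More-specific entries that do NOT match:
  206.145.176.128/26 (206.145.176.128 - 206.145.176.191) does not contain 206.145.176.36
  206.145.180.0/22 (206.145.180.0 - 206.145.183.255) does not contain 206.145.176.36
  206.145.160.0/20 (206.145.160.0 - 206.145.175.255) does not contain 206.145.176.36
Longest matching prefix is /18 -> next hop ISP-GW.

ISP-GW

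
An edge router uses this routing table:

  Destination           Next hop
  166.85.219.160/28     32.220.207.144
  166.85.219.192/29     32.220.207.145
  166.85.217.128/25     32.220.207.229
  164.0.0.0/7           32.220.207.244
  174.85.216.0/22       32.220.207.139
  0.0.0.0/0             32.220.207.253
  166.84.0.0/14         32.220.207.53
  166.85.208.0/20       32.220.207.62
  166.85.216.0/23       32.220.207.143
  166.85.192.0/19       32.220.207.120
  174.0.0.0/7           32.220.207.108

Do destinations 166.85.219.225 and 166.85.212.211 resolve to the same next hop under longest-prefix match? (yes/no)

yes

166.85.219.225: longest match 166.85.208.0/20 -> 32.220.207.62
166.85.212.211: longest match 166.85.208.0/20 -> 32.220.207.62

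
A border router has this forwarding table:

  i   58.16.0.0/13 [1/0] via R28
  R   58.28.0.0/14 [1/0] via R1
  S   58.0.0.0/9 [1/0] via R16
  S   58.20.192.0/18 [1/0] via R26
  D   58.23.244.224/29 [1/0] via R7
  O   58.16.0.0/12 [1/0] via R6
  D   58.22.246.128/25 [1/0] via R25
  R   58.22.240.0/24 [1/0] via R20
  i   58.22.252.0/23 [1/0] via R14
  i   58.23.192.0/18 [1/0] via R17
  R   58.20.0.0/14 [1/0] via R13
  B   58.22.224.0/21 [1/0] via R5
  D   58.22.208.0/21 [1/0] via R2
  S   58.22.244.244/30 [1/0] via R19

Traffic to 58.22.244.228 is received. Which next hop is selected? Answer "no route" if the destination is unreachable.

R13

Routes whose prefix contains 58.22.244.228:
  58.0.0.0/9 (58.0.0.0 - 58.127.255.255) -> R16
  58.16.0.0/12 (58.16.0.0 - 58.31.255.255) -> R6
  58.16.0.0/13 (58.16.0.0 - 58.23.255.255) -> R28
  58.20.0.0/14 (58.20.0.0 - 58.23.255.255) -> R13
More-specific entries that do NOT match:
  58.22.244.244/30 (58.22.244.244 - 58.22.244.247) does not contain 58.22.244.228
  58.23.244.224/29 (58.23.244.224 - 58.23.244.231) does not contain 58.22.244.228
  58.22.246.128/25 (58.22.246.128 - 58.22.246.255) does not contain 58.22.244.228
  58.22.240.0/24 (58.22.240.0 - 58.22.240.255) does not contain 58.22.244.228
  58.22.252.0/23 (58.22.252.0 - 58.22.253.255) does not contain 58.22.244.228
  58.22.224.0/21 (58.22.224.0 - 58.22.231.255) does not contain 58.22.244.228
  58.22.208.0/21 (58.22.208.0 - 58.22.215.255) does not contain 58.22.244.228
  58.20.192.0/18 (58.20.192.0 - 58.20.255.255) does not contain 58.22.244.228
  58.23.192.0/18 (58.23.192.0 - 58.23.255.255) does not contain 58.22.244.228
Longest matching prefix is /14 -> next hop R13.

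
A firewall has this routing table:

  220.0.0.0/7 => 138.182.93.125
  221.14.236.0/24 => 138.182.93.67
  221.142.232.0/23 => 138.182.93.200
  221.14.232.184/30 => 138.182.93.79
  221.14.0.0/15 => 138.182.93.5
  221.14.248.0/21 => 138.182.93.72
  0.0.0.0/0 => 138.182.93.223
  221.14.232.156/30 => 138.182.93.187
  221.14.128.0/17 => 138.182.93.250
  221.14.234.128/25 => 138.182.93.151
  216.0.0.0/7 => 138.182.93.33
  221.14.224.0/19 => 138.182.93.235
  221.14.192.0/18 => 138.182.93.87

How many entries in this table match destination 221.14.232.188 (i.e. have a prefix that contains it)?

Prefixes containing 221.14.232.188:
  0.0.0.0/0 (default, matches everything)
  220.0.0.0/7 (220.0.0.0 - 221.255.255.255)
  221.14.0.0/15 (221.14.0.0 - 221.15.255.255)
  221.14.128.0/17 (221.14.128.0 - 221.14.255.255)
  221.14.192.0/18 (221.14.192.0 - 221.14.255.255)
  221.14.224.0/19 (221.14.224.0 - 221.14.255.255)
Total matching entries: 6.

6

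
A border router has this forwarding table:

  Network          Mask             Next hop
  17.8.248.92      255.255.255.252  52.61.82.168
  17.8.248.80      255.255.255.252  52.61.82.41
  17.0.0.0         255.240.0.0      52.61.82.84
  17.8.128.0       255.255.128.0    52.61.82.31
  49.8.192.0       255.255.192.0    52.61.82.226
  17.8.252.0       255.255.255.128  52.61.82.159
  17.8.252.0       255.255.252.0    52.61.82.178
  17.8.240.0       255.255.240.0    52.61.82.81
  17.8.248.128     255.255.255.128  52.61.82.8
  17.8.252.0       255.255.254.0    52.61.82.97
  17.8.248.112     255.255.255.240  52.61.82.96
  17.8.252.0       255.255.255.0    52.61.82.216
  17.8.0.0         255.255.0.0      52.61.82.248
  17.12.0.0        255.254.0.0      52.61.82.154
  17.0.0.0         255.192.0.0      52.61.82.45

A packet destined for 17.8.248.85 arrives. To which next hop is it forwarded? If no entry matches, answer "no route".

Routes whose prefix contains 17.8.248.85:
  17.0.0.0/10 (17.0.0.0 - 17.63.255.255) -> 52.61.82.45
  17.0.0.0/12 (17.0.0.0 - 17.15.255.255) -> 52.61.82.84
  17.8.0.0/16 (17.8.0.0 - 17.8.255.255) -> 52.61.82.248
  17.8.128.0/17 (17.8.128.0 - 17.8.255.255) -> 52.61.82.31
  17.8.240.0/20 (17.8.240.0 - 17.8.255.255) -> 52.61.82.81
More-specific entries that do NOT match:
  17.8.248.92/30 (17.8.248.92 - 17.8.248.95) does not contain 17.8.248.85
  17.8.248.80/30 (17.8.248.80 - 17.8.248.83) does not contain 17.8.248.85
  17.8.248.112/28 (17.8.248.112 - 17.8.248.127) does not contain 17.8.248.85
  17.8.252.0/25 (17.8.252.0 - 17.8.252.127) does not contain 17.8.248.85
  17.8.248.128/25 (17.8.248.128 - 17.8.248.255) does not contain 17.8.248.85
  17.8.252.0/24 (17.8.252.0 - 17.8.252.255) does not contain 17.8.248.85
  17.8.252.0/23 (17.8.252.0 - 17.8.253.255) does not contain 17.8.248.85
  17.8.252.0/22 (17.8.252.0 - 17.8.255.255) does not contain 17.8.248.85
Longest matching prefix is /20 -> next hop 52.61.82.81.

52.61.82.81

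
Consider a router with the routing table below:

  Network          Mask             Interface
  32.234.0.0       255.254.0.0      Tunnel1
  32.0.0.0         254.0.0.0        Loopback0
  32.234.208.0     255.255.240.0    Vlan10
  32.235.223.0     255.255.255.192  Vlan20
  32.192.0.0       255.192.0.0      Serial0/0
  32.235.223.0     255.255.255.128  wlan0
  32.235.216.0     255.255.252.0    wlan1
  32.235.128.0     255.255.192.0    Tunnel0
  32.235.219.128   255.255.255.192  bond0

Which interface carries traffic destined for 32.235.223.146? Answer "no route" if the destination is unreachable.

Routes whose prefix contains 32.235.223.146:
  32.0.0.0/7 (32.0.0.0 - 33.255.255.255) -> Loopback0
  32.192.0.0/10 (32.192.0.0 - 32.255.255.255) -> Serial0/0
  32.234.0.0/15 (32.234.0.0 - 32.235.255.255) -> Tunnel1
More-specific entries that do NOT match:
  32.235.223.0/26 (32.235.223.0 - 32.235.223.63) does not contain 32.235.223.146
  32.235.219.128/26 (32.235.219.128 - 32.235.219.191) does not contain 32.235.223.146
  32.235.223.0/25 (32.235.223.0 - 32.235.223.127) does not contain 32.235.223.146
  32.235.216.0/22 (32.235.216.0 - 32.235.219.255) does not contain 32.235.223.146
  32.234.208.0/20 (32.234.208.0 - 32.234.223.255) does not contain 32.235.223.146
  32.235.128.0/18 (32.235.128.0 - 32.235.191.255) does not contain 32.235.223.146
Longest matching prefix is /15 -> interface Tunnel1.

Tunnel1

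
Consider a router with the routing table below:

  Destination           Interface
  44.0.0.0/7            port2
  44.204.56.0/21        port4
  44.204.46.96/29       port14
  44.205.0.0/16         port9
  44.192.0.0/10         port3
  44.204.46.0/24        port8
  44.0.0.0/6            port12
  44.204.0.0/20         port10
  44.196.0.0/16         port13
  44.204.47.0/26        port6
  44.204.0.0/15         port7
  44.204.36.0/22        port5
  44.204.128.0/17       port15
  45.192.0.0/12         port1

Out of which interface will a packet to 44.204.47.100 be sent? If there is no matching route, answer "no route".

port7

Routes whose prefix contains 44.204.47.100:
  44.0.0.0/6 (44.0.0.0 - 47.255.255.255) -> port12
  44.0.0.0/7 (44.0.0.0 - 45.255.255.255) -> port2
  44.192.0.0/10 (44.192.0.0 - 44.255.255.255) -> port3
  44.204.0.0/15 (44.204.0.0 - 44.205.255.255) -> port7
More-specific entries that do NOT match:
  44.204.46.96/29 (44.204.46.96 - 44.204.46.103) does not contain 44.204.47.100
  44.204.47.0/26 (44.204.47.0 - 44.204.47.63) does not contain 44.204.47.100
  44.204.46.0/24 (44.204.46.0 - 44.204.46.255) does not contain 44.204.47.100
  44.204.36.0/22 (44.204.36.0 - 44.204.39.255) does not contain 44.204.47.100
  44.204.56.0/21 (44.204.56.0 - 44.204.63.255) does not contain 44.204.47.100
  44.204.0.0/20 (44.204.0.0 - 44.204.15.255) does not contain 44.204.47.100
  44.204.128.0/17 (44.204.128.0 - 44.204.255.255) does not contain 44.204.47.100
  44.205.0.0/16 (44.205.0.0 - 44.205.255.255) does not contain 44.204.47.100
  44.196.0.0/16 (44.196.0.0 - 44.196.255.255) does not contain 44.204.47.100
Longest matching prefix is /15 -> interface port7.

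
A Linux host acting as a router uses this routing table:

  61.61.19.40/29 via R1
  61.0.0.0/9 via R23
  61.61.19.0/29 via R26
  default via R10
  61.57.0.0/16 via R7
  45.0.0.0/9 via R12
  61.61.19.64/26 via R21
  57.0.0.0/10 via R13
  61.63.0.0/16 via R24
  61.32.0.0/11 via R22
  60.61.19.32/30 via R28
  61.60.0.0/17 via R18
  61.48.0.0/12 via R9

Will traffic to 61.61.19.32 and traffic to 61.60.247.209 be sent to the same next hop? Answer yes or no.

61.61.19.32: longest match 61.48.0.0/12 -> R9
61.60.247.209: longest match 61.48.0.0/12 -> R9

yes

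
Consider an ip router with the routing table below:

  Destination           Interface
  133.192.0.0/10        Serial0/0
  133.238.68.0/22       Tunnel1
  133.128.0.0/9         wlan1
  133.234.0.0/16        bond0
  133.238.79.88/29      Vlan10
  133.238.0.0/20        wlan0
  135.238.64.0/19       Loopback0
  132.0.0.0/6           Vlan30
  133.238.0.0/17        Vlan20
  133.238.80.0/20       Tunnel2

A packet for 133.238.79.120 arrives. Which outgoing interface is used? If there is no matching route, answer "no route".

Vlan20

Routes whose prefix contains 133.238.79.120:
  132.0.0.0/6 (132.0.0.0 - 135.255.255.255) -> Vlan30
  133.128.0.0/9 (133.128.0.0 - 133.255.255.255) -> wlan1
  133.192.0.0/10 (133.192.0.0 - 133.255.255.255) -> Serial0/0
  133.238.0.0/17 (133.238.0.0 - 133.238.127.255) -> Vlan20
More-specific entries that do NOT match:
  133.238.79.88/29 (133.238.79.88 - 133.238.79.95) does not contain 133.238.79.120
  133.238.68.0/22 (133.238.68.0 - 133.238.71.255) does not contain 133.238.79.120
  133.238.0.0/20 (133.238.0.0 - 133.238.15.255) does not contain 133.238.79.120
  133.238.80.0/20 (133.238.80.0 - 133.238.95.255) does not contain 133.238.79.120
  135.238.64.0/19 (135.238.64.0 - 135.238.95.255) does not contain 133.238.79.120
Longest matching prefix is /17 -> interface Vlan20.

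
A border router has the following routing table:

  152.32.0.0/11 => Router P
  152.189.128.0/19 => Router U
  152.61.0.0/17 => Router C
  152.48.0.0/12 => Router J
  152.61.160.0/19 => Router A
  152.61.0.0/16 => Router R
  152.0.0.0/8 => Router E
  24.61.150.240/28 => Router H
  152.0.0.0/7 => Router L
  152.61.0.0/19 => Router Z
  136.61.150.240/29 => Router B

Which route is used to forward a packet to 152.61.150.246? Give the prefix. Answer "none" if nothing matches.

152.61.0.0/16

Entries matching 152.61.150.246:
  152.0.0.0/7 (152.0.0.0 - 153.255.255.255)
  152.0.0.0/8 (152.0.0.0 - 152.255.255.255)
  152.32.0.0/11 (152.32.0.0 - 152.63.255.255)
  152.48.0.0/12 (152.48.0.0 - 152.63.255.255)
  152.61.0.0/16 (152.61.0.0 - 152.61.255.255)
Most specific is 152.61.0.0/16.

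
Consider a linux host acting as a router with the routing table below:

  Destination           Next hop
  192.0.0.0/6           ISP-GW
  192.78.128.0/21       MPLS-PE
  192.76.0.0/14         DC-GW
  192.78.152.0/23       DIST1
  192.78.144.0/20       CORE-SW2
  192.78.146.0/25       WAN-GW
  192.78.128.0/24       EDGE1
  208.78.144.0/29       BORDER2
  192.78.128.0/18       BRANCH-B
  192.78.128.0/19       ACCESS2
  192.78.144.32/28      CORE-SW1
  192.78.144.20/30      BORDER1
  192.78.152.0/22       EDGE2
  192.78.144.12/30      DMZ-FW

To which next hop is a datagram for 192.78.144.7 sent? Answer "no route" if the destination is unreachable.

Routes whose prefix contains 192.78.144.7:
  192.0.0.0/6 (192.0.0.0 - 195.255.255.255) -> ISP-GW
  192.76.0.0/14 (192.76.0.0 - 192.79.255.255) -> DC-GW
  192.78.128.0/18 (192.78.128.0 - 192.78.191.255) -> BRANCH-B
  192.78.128.0/19 (192.78.128.0 - 192.78.159.255) -> ACCESS2
  192.78.144.0/20 (192.78.144.0 - 192.78.159.255) -> CORE-SW2
More-specific entries that do NOT match:
  192.78.144.20/30 (192.78.144.20 - 192.78.144.23) does not contain 192.78.144.7
  192.78.144.12/30 (192.78.144.12 - 192.78.144.15) does not contain 192.78.144.7
  208.78.144.0/29 (208.78.144.0 - 208.78.144.7) does not contain 192.78.144.7
  192.78.144.32/28 (192.78.144.32 - 192.78.144.47) does not contain 192.78.144.7
  192.78.146.0/25 (192.78.146.0 - 192.78.146.127) does not contain 192.78.144.7
  192.78.128.0/24 (192.78.128.0 - 192.78.128.255) does not contain 192.78.144.7
  192.78.152.0/23 (192.78.152.0 - 192.78.153.255) does not contain 192.78.144.7
  192.78.152.0/22 (192.78.152.0 - 192.78.155.255) does not contain 192.78.144.7
  192.78.128.0/21 (192.78.128.0 - 192.78.135.255) does not contain 192.78.144.7
Longest matching prefix is /20 -> next hop CORE-SW2.

CORE-SW2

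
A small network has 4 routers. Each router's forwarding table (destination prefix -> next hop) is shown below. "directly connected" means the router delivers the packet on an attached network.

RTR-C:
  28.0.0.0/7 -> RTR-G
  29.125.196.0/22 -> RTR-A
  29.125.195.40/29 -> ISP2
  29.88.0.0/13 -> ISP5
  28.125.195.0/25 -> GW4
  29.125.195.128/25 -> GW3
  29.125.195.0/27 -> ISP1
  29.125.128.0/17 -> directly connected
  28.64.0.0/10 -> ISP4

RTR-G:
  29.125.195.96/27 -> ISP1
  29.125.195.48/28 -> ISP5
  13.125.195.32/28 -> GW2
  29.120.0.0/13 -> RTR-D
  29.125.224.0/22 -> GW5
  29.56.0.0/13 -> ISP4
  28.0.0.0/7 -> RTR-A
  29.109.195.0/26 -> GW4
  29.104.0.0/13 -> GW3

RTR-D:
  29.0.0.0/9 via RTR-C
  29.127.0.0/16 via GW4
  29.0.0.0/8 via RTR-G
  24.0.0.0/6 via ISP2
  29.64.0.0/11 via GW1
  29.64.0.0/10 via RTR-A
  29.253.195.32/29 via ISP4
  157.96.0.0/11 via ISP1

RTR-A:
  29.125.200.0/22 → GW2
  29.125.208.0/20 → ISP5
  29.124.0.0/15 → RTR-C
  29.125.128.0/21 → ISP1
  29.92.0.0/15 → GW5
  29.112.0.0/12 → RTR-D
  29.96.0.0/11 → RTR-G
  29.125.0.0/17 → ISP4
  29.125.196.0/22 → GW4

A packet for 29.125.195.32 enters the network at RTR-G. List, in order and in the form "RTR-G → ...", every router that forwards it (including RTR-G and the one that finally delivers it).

At RTR-G: longest match for 29.125.195.32 is 29.120.0.0/13 -> RTR-D
At RTR-D: longest match for 29.125.195.32 is 29.64.0.0/10 -> RTR-A
At RTR-A: longest match for 29.125.195.32 is 29.124.0.0/15 -> RTR-C
At RTR-C: longest match for 29.125.195.32 is 29.125.128.0/17 -> directly connected

RTR-G → RTR-D → RTR-A → RTR-C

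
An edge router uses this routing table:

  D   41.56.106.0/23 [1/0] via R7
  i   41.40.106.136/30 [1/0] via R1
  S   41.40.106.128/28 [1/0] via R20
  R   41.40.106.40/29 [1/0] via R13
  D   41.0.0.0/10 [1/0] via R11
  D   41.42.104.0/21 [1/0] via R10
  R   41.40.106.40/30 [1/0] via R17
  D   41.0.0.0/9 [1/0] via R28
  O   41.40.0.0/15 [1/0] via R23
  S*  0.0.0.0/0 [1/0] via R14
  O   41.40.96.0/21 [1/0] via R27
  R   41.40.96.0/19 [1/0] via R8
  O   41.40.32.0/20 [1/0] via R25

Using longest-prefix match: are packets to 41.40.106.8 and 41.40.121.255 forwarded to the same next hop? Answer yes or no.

yes

41.40.106.8: longest match 41.40.96.0/19 -> R8
41.40.121.255: longest match 41.40.96.0/19 -> R8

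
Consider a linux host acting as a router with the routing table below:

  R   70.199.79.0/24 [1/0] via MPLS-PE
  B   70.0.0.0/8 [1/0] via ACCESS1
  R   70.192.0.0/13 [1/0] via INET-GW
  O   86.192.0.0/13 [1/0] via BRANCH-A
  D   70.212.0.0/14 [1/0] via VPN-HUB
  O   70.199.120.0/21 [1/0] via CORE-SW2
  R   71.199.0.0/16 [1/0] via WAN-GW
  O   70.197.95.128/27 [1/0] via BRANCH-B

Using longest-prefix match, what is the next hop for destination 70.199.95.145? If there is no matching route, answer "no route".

Routes whose prefix contains 70.199.95.145:
  70.0.0.0/8 (70.0.0.0 - 70.255.255.255) -> ACCESS1
  70.192.0.0/13 (70.192.0.0 - 70.199.255.255) -> INET-GW
More-specific entries that do NOT match:
  70.197.95.128/27 (70.197.95.128 - 70.197.95.159) does not contain 70.199.95.145
  70.199.79.0/24 (70.199.79.0 - 70.199.79.255) does not contain 70.199.95.145
  70.199.120.0/21 (70.199.120.0 - 70.199.127.255) does not contain 70.199.95.145
  71.199.0.0/16 (71.199.0.0 - 71.199.255.255) does not contain 70.199.95.145
  70.212.0.0/14 (70.212.0.0 - 70.215.255.255) does not contain 70.199.95.145
Longest matching prefix is /13 -> next hop INET-GW.

INET-GW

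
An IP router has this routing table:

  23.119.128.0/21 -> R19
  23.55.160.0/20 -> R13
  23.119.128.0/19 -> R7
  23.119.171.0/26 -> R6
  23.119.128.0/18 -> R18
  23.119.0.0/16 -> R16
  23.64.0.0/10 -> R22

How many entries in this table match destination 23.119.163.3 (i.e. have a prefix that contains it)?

3

Prefixes containing 23.119.163.3:
  23.64.0.0/10 (23.64.0.0 - 23.127.255.255)
  23.119.0.0/16 (23.119.0.0 - 23.119.255.255)
  23.119.128.0/18 (23.119.128.0 - 23.119.191.255)
Total matching entries: 3.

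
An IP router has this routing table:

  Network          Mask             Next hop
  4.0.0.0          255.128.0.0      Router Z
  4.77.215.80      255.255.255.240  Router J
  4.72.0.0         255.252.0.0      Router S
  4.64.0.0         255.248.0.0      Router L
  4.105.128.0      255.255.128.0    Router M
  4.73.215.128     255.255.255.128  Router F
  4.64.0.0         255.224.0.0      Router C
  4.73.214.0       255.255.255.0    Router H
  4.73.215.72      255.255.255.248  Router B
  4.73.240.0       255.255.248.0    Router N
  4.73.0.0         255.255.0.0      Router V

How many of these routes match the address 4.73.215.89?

Prefixes containing 4.73.215.89:
  4.0.0.0/9 (4.0.0.0 - 4.127.255.255)
  4.64.0.0/11 (4.64.0.0 - 4.95.255.255)
  4.72.0.0/14 (4.72.0.0 - 4.75.255.255)
  4.73.0.0/16 (4.73.0.0 - 4.73.255.255)
Total matching entries: 4.

4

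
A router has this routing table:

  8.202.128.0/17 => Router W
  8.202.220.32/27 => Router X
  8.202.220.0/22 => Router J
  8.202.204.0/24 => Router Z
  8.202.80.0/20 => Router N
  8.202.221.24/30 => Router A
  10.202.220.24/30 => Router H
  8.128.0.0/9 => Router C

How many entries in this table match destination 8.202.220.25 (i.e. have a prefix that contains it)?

Prefixes containing 8.202.220.25:
  8.128.0.0/9 (8.128.0.0 - 8.255.255.255)
  8.202.128.0/17 (8.202.128.0 - 8.202.255.255)
  8.202.220.0/22 (8.202.220.0 - 8.202.223.255)
Total matching entries: 3.

3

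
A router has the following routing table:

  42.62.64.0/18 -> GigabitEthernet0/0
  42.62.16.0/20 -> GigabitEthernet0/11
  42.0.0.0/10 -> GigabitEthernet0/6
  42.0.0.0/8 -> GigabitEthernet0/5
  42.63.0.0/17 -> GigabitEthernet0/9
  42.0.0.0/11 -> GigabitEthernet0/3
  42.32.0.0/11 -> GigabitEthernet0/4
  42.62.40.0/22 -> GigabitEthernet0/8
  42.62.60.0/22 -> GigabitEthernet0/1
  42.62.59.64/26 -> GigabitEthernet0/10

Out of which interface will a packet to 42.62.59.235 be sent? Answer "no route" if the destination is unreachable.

Routes whose prefix contains 42.62.59.235:
  42.0.0.0/8 (42.0.0.0 - 42.255.255.255) -> GigabitEthernet0/5
  42.0.0.0/10 (42.0.0.0 - 42.63.255.255) -> GigabitEthernet0/6
  42.32.0.0/11 (42.32.0.0 - 42.63.255.255) -> GigabitEthernet0/4
More-specific entries that do NOT match:
  42.62.59.64/26 (42.62.59.64 - 42.62.59.127) does not contain 42.62.59.235
  42.62.40.0/22 (42.62.40.0 - 42.62.43.255) does not contain 42.62.59.235
  42.62.60.0/22 (42.62.60.0 - 42.62.63.255) does not contain 42.62.59.235
  42.62.16.0/20 (42.62.16.0 - 42.62.31.255) does not contain 42.62.59.235
  42.62.64.0/18 (42.62.64.0 - 42.62.127.255) does not contain 42.62.59.235
  42.63.0.0/17 (42.63.0.0 - 42.63.127.255) does not contain 42.62.59.235
Longest matching prefix is /11 -> interface GigabitEthernet0/4.

GigabitEthernet0/4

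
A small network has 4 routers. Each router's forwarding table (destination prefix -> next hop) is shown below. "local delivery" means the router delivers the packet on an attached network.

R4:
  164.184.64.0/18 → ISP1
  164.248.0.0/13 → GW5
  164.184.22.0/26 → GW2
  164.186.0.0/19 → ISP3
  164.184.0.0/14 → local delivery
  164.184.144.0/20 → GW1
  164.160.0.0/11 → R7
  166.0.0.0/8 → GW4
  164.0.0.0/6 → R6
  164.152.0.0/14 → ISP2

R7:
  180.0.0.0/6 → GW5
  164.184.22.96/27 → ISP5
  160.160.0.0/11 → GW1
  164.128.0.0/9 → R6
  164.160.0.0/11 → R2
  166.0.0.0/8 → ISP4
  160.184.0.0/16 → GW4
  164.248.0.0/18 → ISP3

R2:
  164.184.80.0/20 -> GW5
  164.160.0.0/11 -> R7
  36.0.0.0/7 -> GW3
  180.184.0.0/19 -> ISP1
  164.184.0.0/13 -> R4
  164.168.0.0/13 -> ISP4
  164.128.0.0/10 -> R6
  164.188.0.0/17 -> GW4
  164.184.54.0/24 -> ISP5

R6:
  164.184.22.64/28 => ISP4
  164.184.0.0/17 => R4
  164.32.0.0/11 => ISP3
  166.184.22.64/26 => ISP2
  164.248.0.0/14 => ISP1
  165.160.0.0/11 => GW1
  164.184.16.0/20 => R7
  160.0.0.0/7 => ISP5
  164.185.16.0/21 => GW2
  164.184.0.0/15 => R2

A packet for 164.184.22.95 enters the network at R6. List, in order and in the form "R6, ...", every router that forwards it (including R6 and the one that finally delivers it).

At R6: longest match for 164.184.22.95 is 164.184.16.0/20 -> R7
At R7: longest match for 164.184.22.95 is 164.160.0.0/11 -> R2
At R2: longest match for 164.184.22.95 is 164.184.0.0/13 -> R4
At R4: longest match for 164.184.22.95 is 164.184.0.0/14 -> local delivery

R6, R7, R2, R4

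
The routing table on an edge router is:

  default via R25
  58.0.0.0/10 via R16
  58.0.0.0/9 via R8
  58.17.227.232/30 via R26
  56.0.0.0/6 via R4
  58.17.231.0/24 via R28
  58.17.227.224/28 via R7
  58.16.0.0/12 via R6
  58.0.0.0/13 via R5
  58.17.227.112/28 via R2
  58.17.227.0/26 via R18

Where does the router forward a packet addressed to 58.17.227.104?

R6

Routes whose prefix contains 58.17.227.104:
  0.0.0.0/0 (default, matches everything) -> R25
  56.0.0.0/6 (56.0.0.0 - 59.255.255.255) -> R4
  58.0.0.0/9 (58.0.0.0 - 58.127.255.255) -> R8
  58.0.0.0/10 (58.0.0.0 - 58.63.255.255) -> R16
  58.16.0.0/12 (58.16.0.0 - 58.31.255.255) -> R6
More-specific entries that do NOT match:
  58.17.227.232/30 (58.17.227.232 - 58.17.227.235) does not contain 58.17.227.104
  58.17.227.224/28 (58.17.227.224 - 58.17.227.239) does not contain 58.17.227.104
  58.17.227.112/28 (58.17.227.112 - 58.17.227.127) does not contain 58.17.227.104
  58.17.227.0/26 (58.17.227.0 - 58.17.227.63) does not contain 58.17.227.104
  58.17.231.0/24 (58.17.231.0 - 58.17.231.255) does not contain 58.17.227.104
  58.0.0.0/13 (58.0.0.0 - 58.7.255.255) does not contain 58.17.227.104
Longest matching prefix is /12 -> next hop R6.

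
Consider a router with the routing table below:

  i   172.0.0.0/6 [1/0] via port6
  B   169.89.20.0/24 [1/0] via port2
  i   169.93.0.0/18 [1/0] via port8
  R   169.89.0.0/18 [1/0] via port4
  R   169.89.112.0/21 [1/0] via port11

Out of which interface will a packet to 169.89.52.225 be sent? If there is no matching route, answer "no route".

port4

Routes whose prefix contains 169.89.52.225:
  169.89.0.0/18 (169.89.0.0 - 169.89.63.255) -> port4
More-specific entries that do NOT match:
  169.89.20.0/24 (169.89.20.0 - 169.89.20.255) does not contain 169.89.52.225
  169.89.112.0/21 (169.89.112.0 - 169.89.119.255) does not contain 169.89.52.225
Longest matching prefix is /18 -> interface port4.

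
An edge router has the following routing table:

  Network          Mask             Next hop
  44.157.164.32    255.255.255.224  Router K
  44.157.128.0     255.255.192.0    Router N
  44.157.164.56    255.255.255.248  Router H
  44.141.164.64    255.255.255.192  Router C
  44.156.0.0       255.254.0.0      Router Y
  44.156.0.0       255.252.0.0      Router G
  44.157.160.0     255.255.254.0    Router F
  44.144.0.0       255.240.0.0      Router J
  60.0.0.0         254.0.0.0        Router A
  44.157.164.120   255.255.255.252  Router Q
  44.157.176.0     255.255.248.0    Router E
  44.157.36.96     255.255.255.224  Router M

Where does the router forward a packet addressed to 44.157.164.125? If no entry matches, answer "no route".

Routes whose prefix contains 44.157.164.125:
  44.144.0.0/12 (44.144.0.0 - 44.159.255.255) -> Router J
  44.156.0.0/14 (44.156.0.0 - 44.159.255.255) -> Router G
  44.156.0.0/15 (44.156.0.0 - 44.157.255.255) -> Router Y
  44.157.128.0/18 (44.157.128.0 - 44.157.191.255) -> Router N
More-specific entries that do NOT match:
  44.157.164.120/30 (44.157.164.120 - 44.157.164.123) does not contain 44.157.164.125
  44.157.164.56/29 (44.157.164.56 - 44.157.164.63) does not contain 44.157.164.125
  44.157.164.32/27 (44.157.164.32 - 44.157.164.63) does not contain 44.157.164.125
  44.157.36.96/27 (44.157.36.96 - 44.157.36.127) does not contain 44.157.164.125
  44.141.164.64/26 (44.141.164.64 - 44.141.164.127) does not contain 44.157.164.125
  44.157.160.0/23 (44.157.160.0 - 44.157.161.255) does not contain 44.157.164.125
  44.157.176.0/21 (44.157.176.0 - 44.157.183.255) does not contain 44.157.164.125
Longest matching prefix is /18 -> next hop Router N.

Router N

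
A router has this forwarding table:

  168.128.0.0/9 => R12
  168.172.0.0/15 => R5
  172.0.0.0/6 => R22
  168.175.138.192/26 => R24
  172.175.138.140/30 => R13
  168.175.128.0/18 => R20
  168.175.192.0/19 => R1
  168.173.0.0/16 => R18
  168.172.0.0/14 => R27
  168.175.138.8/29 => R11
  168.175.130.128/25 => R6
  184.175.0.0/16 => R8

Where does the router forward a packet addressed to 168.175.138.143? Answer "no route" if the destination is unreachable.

Routes whose prefix contains 168.175.138.143:
  168.128.0.0/9 (168.128.0.0 - 168.255.255.255) -> R12
  168.172.0.0/14 (168.172.0.0 - 168.175.255.255) -> R27
  168.175.128.0/18 (168.175.128.0 - 168.175.191.255) -> R20
More-specific entries that do NOT match:
  172.175.138.140/30 (172.175.138.140 - 172.175.138.143) does not contain 168.175.138.143
  168.175.138.8/29 (168.175.138.8 - 168.175.138.15) does not contain 168.175.138.143
  168.175.138.192/26 (168.175.138.192 - 168.175.138.255) does not contain 168.175.138.143
  168.175.130.128/25 (168.175.130.128 - 168.175.130.255) does not contain 168.175.138.143
  168.175.192.0/19 (168.175.192.0 - 168.175.223.255) does not contain 168.175.138.143
Longest matching prefix is /18 -> next hop R20.

R20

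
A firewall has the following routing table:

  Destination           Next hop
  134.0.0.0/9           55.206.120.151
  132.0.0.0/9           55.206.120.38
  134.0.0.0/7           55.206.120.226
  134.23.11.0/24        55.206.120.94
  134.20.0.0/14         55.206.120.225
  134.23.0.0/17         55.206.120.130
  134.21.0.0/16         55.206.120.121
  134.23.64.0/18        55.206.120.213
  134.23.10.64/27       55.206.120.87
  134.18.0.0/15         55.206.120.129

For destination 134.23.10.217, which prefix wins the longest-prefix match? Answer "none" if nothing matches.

134.23.0.0/17

Entries matching 134.23.10.217:
  134.0.0.0/7 (134.0.0.0 - 135.255.255.255)
  134.0.0.0/9 (134.0.0.0 - 134.127.255.255)
  134.20.0.0/14 (134.20.0.0 - 134.23.255.255)
  134.23.0.0/17 (134.23.0.0 - 134.23.127.255)
Most specific is 134.23.0.0/17.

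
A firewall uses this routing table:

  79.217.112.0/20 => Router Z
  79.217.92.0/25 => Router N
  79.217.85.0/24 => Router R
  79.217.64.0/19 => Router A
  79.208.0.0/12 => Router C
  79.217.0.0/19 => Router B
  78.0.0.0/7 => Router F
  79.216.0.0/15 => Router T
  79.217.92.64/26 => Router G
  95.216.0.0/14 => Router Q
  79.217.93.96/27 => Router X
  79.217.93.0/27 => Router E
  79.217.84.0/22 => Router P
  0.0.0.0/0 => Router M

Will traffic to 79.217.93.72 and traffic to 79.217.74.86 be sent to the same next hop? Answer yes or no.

79.217.93.72: longest match 79.217.64.0/19 -> Router A
79.217.74.86: longest match 79.217.64.0/19 -> Router A

yes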